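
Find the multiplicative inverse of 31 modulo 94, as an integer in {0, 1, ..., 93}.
Apply the extended Euclidean algorithm to (94, 31), tracking rows (r, s, t) with s·94 + t·31 = r. Each division r_prev = q·r_cur + r_new produces the new row as (previous row) − q·(current row):
  row A: (94, 1, 0)   [1·94 + 0·31 = 94]
  row B: (31, 0, 1)   [0·94 + 1·31 = 31]
  94 = 3·31 + 1   → row C = row A − 3·row B = (1, 1, −3)   [check: 1·94 − 3·31 = 1]
  31 = 31·1 + 0   → remainder 0, stop. gcd = 1 (last nonzero row C).
The gcd is 1, so 31 is invertible mod 94. The last nonzero row gives 1·94 − 3·31 = 1, so t = −3. So 31^(−1) ≡ −3 ≡ 91 (mod 94). Verify: 31 · 91 = 2821 ≡ 1 (mod 94). ✓

Final answer: 31^(−1) ≡ 91 (mod 94)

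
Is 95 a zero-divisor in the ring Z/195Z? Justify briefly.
YES

gcd(95, 195) = 5 > 1, so 95 is not a unit in Z/195Z. In Z/nZ every nonzero non-unit is a zero-divisor: explicitly, take b = 195/gcd = 39 ≠ 0 (mod 195); then 95·39 = 3705 = 19·195, i.e. 95·39 ≡ 0 (mod 195). So 95 is a zero-divisor.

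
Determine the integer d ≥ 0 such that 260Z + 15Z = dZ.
(260, 15) = (5); d = 5

In the PID Z, (a, b) is generated by gcd(a, b). Compute gcd(260, 15) with the extended Euclidean algorithm, tracking rows (r, s, t) with s·260 + t·15 = r:
  row A: (260, 1, 0)   [1·260 + 0·15 = 260]
  row B: (15, 0, 1)   [0·260 + 1·15 = 15]
  260 = 17·15 + 5   → row C = row A − 17·row B = (5, 1, −17)   [check: 1·260 − 17·15 = 5]
  15 = 3·5 + 0   → remainder 0, stop. gcd = 5 (last nonzero row C).
So gcd(260, 15) = 5, with Bézout identity 1·260 − 17·15 = 5. Containment (⊇): the Bézout identity exhibits 5 as an element of (260, 15), giving (5) ⊆ (260, 15). Containment (⊆): since 5 | 260 and 5 | 15 (260 = 5·52, 15 = 5·3), every Z-linear combination of 260 and 15 is divisible by 5, so (260, 15) ⊆ (5). Therefore (260, 15) = (5), d = 5.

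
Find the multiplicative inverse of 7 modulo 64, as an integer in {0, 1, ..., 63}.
7^(−1) ≡ 55 (mod 64)

Apply the extended Euclidean algorithm to (64, 7), tracking rows (r, s, t) with s·64 + t·7 = r. Each division r_prev = q·r_cur + r_new produces the new row as (previous row) − q·(current row):
  row A: (64, 1, 0)   [1·64 + 0·7 = 64]
  row B: (7, 0, 1)   [0·64 + 1·7 = 7]
  64 = 9·7 + 1   → row C = row A − 9·row B = (1, 1, −9)   [check: 1·64 − 9·7 = 1]
  7 = 7·1 + 0   → remainder 0, stop. gcd = 1 (last nonzero row C).
The gcd is 1, so 7 is invertible mod 64. The last nonzero row gives 1·64 − 9·7 = 1, so t = −9. So 7^(−1) ≡ −9 ≡ 55 (mod 64). Verify: 7 · 55 = 385 ≡ 1 (mod 64). ✓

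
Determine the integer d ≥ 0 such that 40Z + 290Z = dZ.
In the PID Z, (a, b) is generated by gcd(a, b). Compute gcd(290, 40) with the extended Euclidean algorithm, tracking rows (r, s, t) with s·290 + t·40 = r:
  row A: (290, 1, 0)   [1·290 + 0·40 = 290]
  row B: (40, 0, 1)   [0·290 + 1·40 = 40]
  290 = 7·40 + 10   → row C = row A − 7·row B = (10, 1, −7)   [check: 1·290 − 7·40 = 10]
  40 = 4·10 + 0   → remainder 0, stop. gcd = 10 (last nonzero row C).
So gcd(40, 290) = 10, with Bézout identity 1·290 − 7·40 = 10. Containment (⊇): the Bézout identity exhibits 10 as an element of (40, 290), giving (10) ⊆ (40, 290). Containment (⊆): since 10 | 40 and 10 | 290 (40 = 10·4, 290 = 10·29), every Z-linear combination of 40 and 290 is divisible by 10, so (40, 290) ⊆ (10). Therefore (40, 290) = (10), d = 10.

Final answer: (40, 290) = (10); d = 10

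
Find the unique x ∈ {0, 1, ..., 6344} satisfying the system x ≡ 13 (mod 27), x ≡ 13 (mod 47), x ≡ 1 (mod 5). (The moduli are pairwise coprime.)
x ≡ 2551 (mod 6345); the representative in [0, 6345) is 2551

The moduli 27, 47, 5 are pairwise coprime, so by the CRT there is a unique solution mod 27·47·5 = 6345.
Solve by successive substitution. Start with x ≡ 13 (mod 27).
  Combine with x ≡ 13 (mod 47): write x = 13 + 27·t and require 13 + 27·t ≡ 13 (mod 47), i.e. 27·t ≡ 13 − 13 ≡ 0 (mod 47). Since 27^(−1) ≡ 7 (mod 47), t ≡ 7·0 ≡ 0 (mod 47). So x ≡ 13 + 27·0 = 13 (mod 1269).
  Combine with x ≡ 1 (mod 5): write x = 13 + 1269·t and require 13 + 1269·t ≡ 1 (mod 5), i.e. 1269·t ≡ 1 − 13 ≡ 3 (mod 5). Since 1269^(−1) ≡ 4 (mod 5) (1269 ≡ 4 (mod 5)), t ≡ 4·3 ≡ 2 (mod 5). So x ≡ 13 + 1269·2 = 2551 (mod 6345).
Unique solution in [0, 6345): x = 2551.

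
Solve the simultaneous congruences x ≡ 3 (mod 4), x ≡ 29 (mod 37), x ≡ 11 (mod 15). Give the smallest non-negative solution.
x ≡ 251 (mod 2220); the representative in [0, 2220) is 251

The moduli 4, 37, 15 are pairwise coprime, so by the CRT there is a unique solution mod 4·37·15 = 2220.
Solve by successive substitution. Start with x ≡ 3 (mod 4).
  Combine with x ≡ 29 (mod 37): write x = 3 + 4·t and require 3 + 4·t ≡ 29 (mod 37), i.e. 4·t ≡ 29 − 3 ≡ 26 (mod 37). Since 4^(−1) ≡ 28 (mod 37), t ≡ 28·26 ≡ 25 (mod 37). So x ≡ 3 + 4·25 = 103 (mod 148).
  Combine with x ≡ 11 (mod 15): write x = 103 + 148·t and require 103 + 148·t ≡ 11 (mod 15), i.e. 148·t ≡ 11 − 103 ≡ 13 (mod 15). Since 148^(−1) ≡ 7 (mod 15) (148 ≡ 13 (mod 15)), t ≡ 7·13 ≡ 1 (mod 15). So x ≡ 103 + 148·1 = 251 (mod 2220).
Unique solution in [0, 2220): x = 251.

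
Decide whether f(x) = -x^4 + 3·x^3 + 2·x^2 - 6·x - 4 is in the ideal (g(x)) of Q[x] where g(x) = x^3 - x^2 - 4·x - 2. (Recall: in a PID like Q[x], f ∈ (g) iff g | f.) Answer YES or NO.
In Q[x] the ideal (g) consists of all multiples of g, so f ∈ (g) iff g | f, i.e. iff the remainder of f on division by g is 0. Divide f by g (g is monic, so eliminate the leading term of the running remainder at each step):
  leading term -x^4: subtract (-x)·g(x) = -x^4 + x^3 + 4·x^2 + 2·x, leaving 2·x^3 - 2·x^2 - 8·x - 4
  leading term 2·x^3: subtract (2)·g(x) = 2·x^3 - 2·x^2 - 8·x - 4, leaving 0
The remainder is 0, so f(x) = g(x) · h(x) with h(x) = 2 - x. Hence g | f, i.e. f ∈ (g).

Final answer: YES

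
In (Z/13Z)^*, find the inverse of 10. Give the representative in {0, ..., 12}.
Apply the extended Euclidean algorithm to (13, 10), tracking rows (r, s, t) with s·13 + t·10 = r. Each division r_prev = q·r_cur + r_new produces the new row as (previous row) − q·(current row):
  row A: (13, 1, 0)   [1·13 + 0·10 = 13]
  row B: (10, 0, 1)   [0·13 + 1·10 = 10]
  13 = 1·10 + 3   → row C = row A − 1·row B = (3, 1, −1)   [check: 1·13 − 1·10 = 3]
  10 = 3·3 + 1   → row D = row B − 3·row C = (1, −3, 4)   [check: −3·13 + 4·10 = 1]
  3 = 3·1 + 0   → remainder 0, stop. gcd = 1 (last nonzero row D).
The gcd is 1, so 10 is invertible mod 13. The last nonzero row gives −3·13 + 4·10 = 1, so t = 4. So 10^(−1) ≡ 4 (mod 13). Verify: 10 · 4 = 40 ≡ 1 (mod 13). ✓

Final answer: 10^(−1) ≡ 4 (mod 13)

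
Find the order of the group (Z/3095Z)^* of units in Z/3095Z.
(Z/3095Z)^* consists of the classes a with gcd(a, 3095) = 1, so its order is φ(3095). φ is multiplicative, with φ(p^e) = p^e − p^(e−1). Factorise 3095 = 5 · 619. Then
  φ(3095) = (5 − 1) · (619 − 1) = 4 · 618 = 2472.
Thus |(Z/3095Z)^*| = 2472.

Final answer: |(Z/3095Z)^*| = 2472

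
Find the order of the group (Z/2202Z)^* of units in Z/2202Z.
|(Z/2202Z)^*| = 732

(Z/2202Z)^* consists of the classes a with gcd(a, 2202) = 1, so its order is φ(2202). φ is multiplicative, with φ(p^e) = p^e − p^(e−1). Factorise 2202 = 2 · 3 · 367. Then
  φ(2202) = (2 − 1) · (3 − 1) · (367 − 1) = 1 · 2 · 366 = 732.
Thus |(Z/2202Z)^*| = 732.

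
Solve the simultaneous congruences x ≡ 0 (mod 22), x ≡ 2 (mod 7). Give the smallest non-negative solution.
The moduli 22, 7 are pairwise coprime, so by the CRT there is a unique solution mod 22·7 = 154.
Solve by successive substitution. Start with x ≡ 0 (mod 22).
  Combine with x ≡ 2 (mod 7): write x = 22·t and require 22·t ≡ 2 (mod 7). Since 22^(−1) ≡ 1 (mod 7) (22 ≡ 1 (mod 7)), t ≡ 1·2 ≡ 2 (mod 7). So x ≡ 22·2 = 44 (mod 154).
Unique solution in [0, 154): x = 44.

Final answer: x ≡ 44 (mod 154); the representative in [0, 154) is 44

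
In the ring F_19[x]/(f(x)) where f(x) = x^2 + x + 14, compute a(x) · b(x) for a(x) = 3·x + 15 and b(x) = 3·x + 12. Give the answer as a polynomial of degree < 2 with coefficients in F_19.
Multiply as integer polynomials: a · b = 9·x^2 + 81·x + 180. Reducing coefficients mod 19: a · b ≡ 9·x^2 + 5·x + 9. Now divide by f(x) = x^2 + x + 14 in F_19[x], eliminating the leading term at each step:
  leading term 9·x^2: subtract (9)·f(x) = 9·x^2 + 9·x + 12, leaving 15·x + 16 (coefficients mod 19)
The degree is now < 2, so this is the remainder. Hence a · b ≡ 15·x + 16 in F_19[x]/(f).

Final answer: a · b ≡ 15·x + 16 (mod f(x))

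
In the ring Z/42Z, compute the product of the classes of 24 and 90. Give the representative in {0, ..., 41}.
Reduce the factors first: 90 ≡ 6 (mod 42), so 24 · 90 ≡ 24 · 6 (mod 42). 24 · 6 = 144. Dividing by 42: 144 = 3·42 + 18. So (24 · 90) mod 42 = 18.

Final answer: 18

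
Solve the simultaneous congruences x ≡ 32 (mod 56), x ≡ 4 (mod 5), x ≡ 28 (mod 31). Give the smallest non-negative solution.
The moduli 56, 5, 31 are pairwise coprime, so by the CRT there is a unique solution mod 56·5·31 = 8680.
Solve by successive substitution. Start with x ≡ 32 (mod 56).
  Combine with x ≡ 4 (mod 5): write x = 32 + 56·t and require 32 + 56·t ≡ 4 (mod 5), i.e. 56·t ≡ 4 − 32 ≡ 2 (mod 5). Since 56^(−1) ≡ 1 (mod 5) (56 ≡ 1 (mod 5)), t ≡ 1·2 ≡ 2 (mod 5). So x ≡ 32 + 56·2 = 144 (mod 280).
  Combine with x ≡ 28 (mod 31): write x = 144 + 280·t and require 144 + 280·t ≡ 28 (mod 31), i.e. 280·t ≡ 28 − 144 ≡ 8 (mod 31). Since 280^(−1) ≡ 1 (mod 31) (280 ≡ 1 (mod 31)), t ≡ 1·8 ≡ 8 (mod 31). So x ≡ 144 + 280·8 = 2384 (mod 8680).
Unique solution in [0, 8680): x = 2384.

Final answer: x ≡ 2384 (mod 8680); the representative in [0, 8680) is 2384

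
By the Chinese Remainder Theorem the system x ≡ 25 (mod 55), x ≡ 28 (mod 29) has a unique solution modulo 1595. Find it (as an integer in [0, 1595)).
The moduli 55, 29 are pairwise coprime, so by the CRT there is a unique solution mod 55·29 = 1595.
Solve by successive substitution. Start with x ≡ 25 (mod 55).
  Combine with x ≡ 28 (mod 29): write x = 25 + 55·t and require 25 + 55·t ≡ 28 (mod 29), i.e. 55·t ≡ 28 − 25 ≡ 3 (mod 29). Since 55^(−1) ≡ 19 (mod 29) (55 ≡ 26 (mod 29)), t ≡ 19·3 ≡ 28 (mod 29). So x ≡ 25 + 55·28 = 1565 (mod 1595).
Unique solution in [0, 1595): x = 1565.

Final answer: x ≡ 1565 (mod 1595); the representative in [0, 1595) is 1565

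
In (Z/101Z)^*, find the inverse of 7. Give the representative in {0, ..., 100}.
Apply the extended Euclidean algorithm to (101, 7), tracking rows (r, s, t) with s·101 + t·7 = r. Each division r_prev = q·r_cur + r_new produces the new row as (previous row) − q·(current row):
  row A: (101, 1, 0)   [1·101 + 0·7 = 101]
  row B: (7, 0, 1)   [0·101 + 1·7 = 7]
  101 = 14·7 + 3   → row C = row A − 14·row B = (3, 1, −14)   [check: 1·101 − 14·7 = 3]
  7 = 2·3 + 1   → row D = row B − 2·row C = (1, −2, 29)   [check: −2·101 + 29·7 = 1]
  3 = 3·1 + 0   → remainder 0, stop. gcd = 1 (last nonzero row D).
The gcd is 1, so 7 is invertible mod 101. The last nonzero row gives −2·101 + 29·7 = 1, so t = 29. So 7^(−1) ≡ 29 (mod 101). Verify: 7 · 29 = 203 ≡ 1 (mod 101). ✓

Final answer: 7^(−1) ≡ 29 (mod 101)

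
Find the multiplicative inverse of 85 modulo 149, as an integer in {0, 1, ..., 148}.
Apply the extended Euclidean algorithm to (149, 85), tracking rows (r, s, t) with s·149 + t·85 = r. Each division r_prev = q·r_cur + r_new produces the new row as (previous row) − q·(current row):
  row A: (149, 1, 0)   [1·149 + 0·85 = 149]
  row B: (85, 0, 1)   [0·149 + 1·85 = 85]
  149 = 1·85 + 64   → row C = row A − 1·row B = (64, 1, −1)   [check: 1·149 − 1·85 = 64]
  85 = 1·64 + 21   → row D = row B − 1·row C = (21, −1, 2)   [check: −1·149 + 2·85 = 21]
  64 = 3·21 + 1   → row E = row C − 3·row D = (1, 4, −7)   [check: 4·149 − 7·85 = 1]
  21 = 21·1 + 0   → remainder 0, stop. gcd = 1 (last nonzero row E).
The gcd is 1, so 85 is invertible mod 149. The last nonzero row gives 4·149 − 7·85 = 1, so t = −7. So 85^(−1) ≡ −7 ≡ 142 (mod 149). Verify: 85 · 142 = 12070 ≡ 1 (mod 149). ✓

Final answer: 85^(−1) ≡ 142 (mod 149)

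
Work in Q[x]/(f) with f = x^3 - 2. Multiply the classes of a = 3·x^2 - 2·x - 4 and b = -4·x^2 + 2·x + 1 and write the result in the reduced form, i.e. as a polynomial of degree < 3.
a · b ≡ 15·x^2 - 34·x + 24 (mod f(x))

First multiply in Q[x] without reducing: a · b = -12·x^4 + 14·x^3 + 15·x^2 - 10·x - 4. Now divide by f(x) = x^3 - 2, eliminating the leading term at each step:
  leading term -12·x^4: subtract (-12·x)·f(x) = -12·x^4 + 24·x, leaving 14·x^3 + 15·x^2 - 34·x - 4
  leading term 14·x^3: subtract (14)·f(x) = 14·x^3 - 28, leaving 15·x^2 - 34·x + 24
The degree is now < 3, so this is the remainder. Hence a · b ≡ 15·x^2 - 34·x + 24 in Q[x]/(f).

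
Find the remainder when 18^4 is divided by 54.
0

Use repeated squaring. Binary(4) = 100. Walk through the bits of the exponent 4 left-to-right: at each bit after the leading one, square the running value, then multiply by 18 if the bit is 1 (always reducing mod 54):
  bit 1 = 1 (leading): start with 18.
  bit 2 = 0: square 18^2 = 324 ≡ 0 (mod 54).
  bit 3 = 0: square 0^2 = 0 (mod 54).
Final value: 18^4 ≡ 0 (mod 54).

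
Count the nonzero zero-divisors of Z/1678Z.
In Z/1678Z each nonzero element is either a unit (gcd with 1678 is 1) or a zero-divisor (gcd > 1). The number of units is φ(1678): factorise 1678 = 2 · 839, so φ(1678) = (2 − 1) · (839 − 1) = 1 · 838 = 838. The nonzero elements number 1678 − 1 = 1677. Hence the nonzero zero-divisors number 1677 − 838 = 839.

Final answer: Z/1678Z has 839 nonzero zero-divisors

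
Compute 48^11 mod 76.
52

Use repeated squaring. Binary(11) = 1011. Walk through the bits of the exponent 11 left-to-right: at each bit after the leading one, square the running value, then multiply by 48 if the bit is 1 (always reducing mod 76):
  bit 1 = 1 (leading): start with 48.
  bit 2 = 0: square 48^2 = 2304 ≡ 24 (mod 76).
  bit 3 = 1: square 24^2 = 576 ≡ 44; bit is 1, so multiply 44·48 = 2112 ≡ 60 (mod 76).
  bit 4 = 1: square 60^2 = 3600 ≡ 28; bit is 1, so multiply 28·48 = 1344 ≡ 52 (mod 76).
Final value: 48^11 ≡ 52 (mod 76).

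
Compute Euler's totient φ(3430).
φ is multiplicative, with φ(p^e) = p^e − p^(e−1). Factorise 3430 = 2 · 5 · 7^3. Then
  φ(3430) = (2 − 1) · (5 − 1) · (7^3 − 7^2) = 1 · 4 · 294 = 1176.

Final answer: φ(3430) = 1176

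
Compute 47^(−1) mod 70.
47^(−1) ≡ 3 (mod 70)

Apply the extended Euclidean algorithm to (70, 47), tracking rows (r, s, t) with s·70 + t·47 = r. Each division r_prev = q·r_cur + r_new produces the new row as (previous row) − q·(current row):
  row A: (70, 1, 0)   [1·70 + 0·47 = 70]
  row B: (47, 0, 1)   [0·70 + 1·47 = 47]
  70 = 1·47 + 23   → row C = row A − 1·row B = (23, 1, −1)   [check: 1·70 − 1·47 = 23]
  47 = 2·23 + 1   → row D = row B − 2·row C = (1, −2, 3)   [check: −2·70 + 3·47 = 1]
  23 = 23·1 + 0   → remainder 0, stop. gcd = 1 (last nonzero row D).
The gcd is 1, so 47 is invertible mod 70. The last nonzero row gives −2·70 + 3·47 = 1, so t = 3. So 47^(−1) ≡ 3 (mod 70). Verify: 47 · 3 = 141 ≡ 1 (mod 70). ✓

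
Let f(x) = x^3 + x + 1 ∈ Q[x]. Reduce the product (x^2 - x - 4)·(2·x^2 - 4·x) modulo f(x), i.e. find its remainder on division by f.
First multiply in Q[x] without reducing: a · b = 2·x^4 - 6·x^3 - 4·x^2 + 16·x. Now divide by f(x) = x^3 + x + 1, eliminating the leading term at each step:
  leading term 2·x^4: subtract (2·x)·f(x) = 2·x^4 + 2·x^2 + 2·x, leaving -6·x^3 - 6·x^2 + 14·x
  leading term -6·x^3: subtract (-6)·f(x) = -6·x^3 - 6·x - 6, leaving -6·x^2 + 20·x + 6
The degree is now < 3, so this is the remainder. Hence a · b ≡ -6·x^2 + 20·x + 6 in Q[x]/(f).

Final answer: a · b ≡ -6·x^2 + 20·x + 6 (mod f(x))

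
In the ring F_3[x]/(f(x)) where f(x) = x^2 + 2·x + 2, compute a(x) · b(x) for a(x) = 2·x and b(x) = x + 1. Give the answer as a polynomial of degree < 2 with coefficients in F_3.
a · b ≡ x + 2 (mod f(x))

Multiply as integer polynomials: a · b = 2·x^2 + 2·x. Reducing coefficients mod 3: a · b ≡ 2·x^2 + 2·x. Now divide by f(x) = x^2 + 2·x + 2 in F_3[x], eliminating the leading term at each step:
  leading term 2·x^2: subtract (2)·f(x) = 2·x^2 + x + 1, leaving x + 2 (coefficients mod 3)
The degree is now < 2, so this is the remainder. Hence a · b ≡ x + 2 in F_3[x]/(f).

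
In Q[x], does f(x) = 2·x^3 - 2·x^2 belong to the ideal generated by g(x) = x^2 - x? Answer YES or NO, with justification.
In Q[x] the ideal (g) consists of all multiples of g, so f ∈ (g) iff g | f, i.e. iff the remainder of f on division by g is 0. Divide f by g (g is monic, so eliminate the leading term of the running remainder at each step):
  leading term 2·x^3: subtract (2·x)·g(x) = 2·x^3 - 2·x^2, leaving 0
The remainder is 0, so f(x) = g(x) · h(x) with h(x) = 2·x. Hence g | f, i.e. f ∈ (g).

Final answer: YES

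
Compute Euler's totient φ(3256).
φ is multiplicative, with φ(p^e) = p^e − p^(e−1). Factorise 3256 = 2^3 · 11 · 37. Then
  φ(3256) = (2^3 − 2^2) · (11 − 1) · (37 − 1) = 4 · 10 · 36 = 1440.

Final answer: φ(3256) = 1440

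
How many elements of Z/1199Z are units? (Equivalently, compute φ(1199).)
An element a ∈ Z/1199Z is a unit iff gcd(a, 1199) = 1, so the number of units is φ(1199). φ is multiplicative, with φ(p^e) = p^e − p^(e−1). Factorise 1199 = 11 · 109. Then
  φ(1199) = (11 − 1) · (109 − 1) = 10 · 108 = 1080.

Final answer: Z/1199Z has φ(1199) = 1080 units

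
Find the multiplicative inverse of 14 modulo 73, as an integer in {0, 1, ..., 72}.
Apply the extended Euclidean algorithm to (73, 14), tracking rows (r, s, t) with s·73 + t·14 = r. Each division r_prev = q·r_cur + r_new produces the new row as (previous row) − q·(current row):
  row A: (73, 1, 0)   [1·73 + 0·14 = 73]
  row B: (14, 0, 1)   [0·73 + 1·14 = 14]
  73 = 5·14 + 3   → row C = row A − 5·row B = (3, 1, −5)   [check: 1·73 − 5·14 = 3]
  14 = 4·3 + 2   → row D = row B − 4·row C = (2, −4, 21)   [check: −4·73 + 21·14 = 2]
  3 = 1·2 + 1   → row E = row C − 1·row D = (1, 5, −26)   [check: 5·73 − 26·14 = 1]
  2 = 2·1 + 0   → remainder 0, stop. gcd = 1 (last nonzero row E).
The gcd is 1, so 14 is invertible mod 73. The last nonzero row gives 5·73 − 26·14 = 1, so t = −26. So 14^(−1) ≡ −26 ≡ 47 (mod 73). Verify: 14 · 47 = 658 ≡ 1 (mod 73). ✓

Final answer: 14^(−1) ≡ 47 (mod 73)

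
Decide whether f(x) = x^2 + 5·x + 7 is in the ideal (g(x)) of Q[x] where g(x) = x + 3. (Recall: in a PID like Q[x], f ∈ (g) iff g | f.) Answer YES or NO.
NO

In Q[x] the ideal (g) consists of all multiples of g, so f ∈ (g) iff g | f, i.e. iff the remainder of f on division by g is 0. Divide f by g (g is monic, so eliminate the leading term of the running remainder at each step):
  leading term x^2: subtract (x)·g(x) = x^2 + 3·x, leaving 2·x + 7
  leading term 2·x: subtract (2)·g(x) = 2·x + 6, leaving 1
The remainder r(x) = 1 ≠ 0 (and deg r < deg g), so g ∤ f, i.e. f ∉ (g).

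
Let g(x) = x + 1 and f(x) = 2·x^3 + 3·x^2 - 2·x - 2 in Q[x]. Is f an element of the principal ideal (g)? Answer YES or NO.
NO

In Q[x] the ideal (g) consists of all multiples of g, so f ∈ (g) iff g | f, i.e. iff the remainder of f on division by g is 0. Divide f by g (g is monic, so eliminate the leading term of the running remainder at each step):
  leading term 2·x^3: subtract (2·x^2)·g(x) = 2·x^3 + 2·x^2, leaving x^2 - 2·x - 2
  leading term x^2: subtract (x)·g(x) = x^2 + x, leaving -3·x - 2
  leading term -3·x: subtract (-3)·g(x) = -3·x - 3, leaving 1
The remainder r(x) = 1 ≠ 0 (and deg r < deg g), so g ∤ f, i.e. f ∉ (g).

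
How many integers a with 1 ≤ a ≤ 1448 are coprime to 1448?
The number of a ∈ {1, ..., 1448} with gcd(a, 1448) = 1 is by definition Euler's totient φ(1448). φ is multiplicative, with φ(p^e) = p^e − p^(e−1). Factorise 1448 = 2^3 · 181. Then
  φ(1448) = (2^3 − 2^2) · (181 − 1) = 4 · 180 = 720.
So there are 720 such integers.

Final answer: 720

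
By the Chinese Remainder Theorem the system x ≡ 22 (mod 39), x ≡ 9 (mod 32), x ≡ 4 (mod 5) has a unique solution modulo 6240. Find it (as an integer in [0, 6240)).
x ≡ 2089 (mod 6240); the representative in [0, 6240) is 2089

The moduli 39, 32, 5 are pairwise coprime, so by the CRT there is a unique solution mod 39·32·5 = 6240.
Solve by successive substitution. Start with x ≡ 22 (mod 39).
  Combine with x ≡ 9 (mod 32): write x = 22 + 39·t and require 22 + 39·t ≡ 9 (mod 32), i.e. 39·t ≡ 9 − 22 ≡ 19 (mod 32). Since 39^(−1) ≡ 23 (mod 32) (39 ≡ 7 (mod 32)), t ≡ 23·19 ≡ 21 (mod 32). So x ≡ 22 + 39·21 = 841 (mod 1248).
  Combine with x ≡ 4 (mod 5): write x = 841 + 1248·t and require 841 + 1248·t ≡ 4 (mod 5), i.e. 1248·t ≡ 4 − 841 ≡ 3 (mod 5). Since 1248^(−1) ≡ 2 (mod 5) (1248 ≡ 3 (mod 5)), t ≡ 2·3 ≡ 1 (mod 5). So x ≡ 841 + 1248·1 = 2089 (mod 6240).
Unique solution in [0, 6240): x = 2089.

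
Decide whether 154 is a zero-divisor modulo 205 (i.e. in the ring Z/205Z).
gcd(154, 205) = 1, so 154 is a unit in Z/205Z (it has a multiplicative inverse). A unit cannot be a zero-divisor: if 154·b ≡ 0 then multiplying both sides by 154^(−1) gives b ≡ 0. So 154 is not a zero-divisor.

Final answer: NO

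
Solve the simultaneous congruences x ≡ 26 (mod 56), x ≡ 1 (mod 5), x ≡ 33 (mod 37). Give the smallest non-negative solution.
The moduli 56, 5, 37 are pairwise coprime, so by the CRT there is a unique solution mod 56·5·37 = 10360.
Solve by successive substitution. Start with x ≡ 26 (mod 56).
  Combine with x ≡ 1 (mod 5): write x = 26 + 56·t and require 26 + 56·t ≡ 1 (mod 5), i.e. 56·t ≡ 1 − 26 ≡ 0 (mod 5). Since 56^(−1) ≡ 1 (mod 5) (56 ≡ 1 (mod 5)), t ≡ 1·0 ≡ 0 (mod 5). So x ≡ 26 + 56·0 = 26 (mod 280).
  Combine with x ≡ 33 (mod 37): write x = 26 + 280·t and require 26 + 280·t ≡ 33 (mod 37), i.e. 280·t ≡ 33 − 26 ≡ 7 (mod 37). Since 280^(−1) ≡ 30 (mod 37) (280 ≡ 21 (mod 37)), t ≡ 30·7 ≡ 25 (mod 37). So x ≡ 26 + 280·25 = 7026 (mod 10360).
Unique solution in [0, 10360): x = 7026.

Final answer: x ≡ 7026 (mod 10360); the representative in [0, 10360) is 7026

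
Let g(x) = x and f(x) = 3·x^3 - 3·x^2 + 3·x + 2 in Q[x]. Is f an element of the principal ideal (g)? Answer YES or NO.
In Q[x] the ideal (g) consists of all multiples of g, so f ∈ (g) iff g | f, i.e. iff the remainder of f on division by g is 0. Divide f by g (g is monic, so eliminate the leading term of the running remainder at each step):
  leading term 3·x^3: subtract (3·x^2)·g(x) = 3·x^3, leaving -3·x^2 + 3·x + 2
  leading term -3·x^2: subtract (-3·x)·g(x) = -3·x^2, leaving 3·x + 2
  leading term 3·x: subtract (3)·g(x) = 3·x, leaving 2
The remainder r(x) = 2 ≠ 0 (and deg r < deg g), so g ∤ f, i.e. f ∉ (g).

Final answer: NO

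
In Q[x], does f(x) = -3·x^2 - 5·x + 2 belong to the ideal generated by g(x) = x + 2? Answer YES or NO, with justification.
YES

In Q[x] the ideal (g) consists of all multiples of g, so f ∈ (g) iff g | f, i.e. iff the remainder of f on division by g is 0. Divide f by g (g is monic, so eliminate the leading term of the running remainder at each step):
  leading term -3·x^2: subtract (-3·x)·g(x) = -3·x^2 - 6·x, leaving x + 2
  leading term x: subtract (1)·g(x) = x + 2, leaving 0
The remainder is 0, so f(x) = g(x) · h(x) with h(x) = 1 - 3·x. Hence g | f, i.e. f ∈ (g).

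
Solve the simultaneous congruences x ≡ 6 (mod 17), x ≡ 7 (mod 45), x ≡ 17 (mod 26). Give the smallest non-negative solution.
The moduli 17, 45, 26 are pairwise coprime, so by the CRT there is a unique solution mod 17·45·26 = 19890.
Solve by successive substitution. Start with x ≡ 6 (mod 17).
  Combine with x ≡ 7 (mod 45): write x = 6 + 17·t and require 6 + 17·t ≡ 7 (mod 45), i.e. 17·t ≡ 7 − 6 ≡ 1 (mod 45). Since 17^(−1) ≡ 8 (mod 45), t ≡ 8·1 ≡ 8 (mod 45). So x ≡ 6 + 17·8 = 142 (mod 765).
  Combine with x ≡ 17 (mod 26): write x = 142 + 765·t and require 142 + 765·t ≡ 17 (mod 26), i.e. 765·t ≡ 17 − 142 ≡ 5 (mod 26). Since 765^(−1) ≡ 19 (mod 26) (765 ≡ 11 (mod 26)), t ≡ 19·5 ≡ 17 (mod 26). So x ≡ 142 + 765·17 = 13147 (mod 19890).
Unique solution in [0, 19890): x = 13147.

Final answer: x ≡ 13147 (mod 19890); the representative in [0, 19890) is 13147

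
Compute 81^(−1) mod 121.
81^(−1) ≡ 3 (mod 121)

Apply the extended Euclidean algorithm to (121, 81), tracking rows (r, s, t) with s·121 + t·81 = r. Each division r_prev = q·r_cur + r_new produces the new row as (previous row) − q·(current row):
  row A: (121, 1, 0)   [1·121 + 0·81 = 121]
  row B: (81, 0, 1)   [0·121 + 1·81 = 81]
  121 = 1·81 + 40   → row C = row A − 1·row B = (40, 1, −1)   [check: 1·121 − 1·81 = 40]
  81 = 2·40 + 1   → row D = row B − 2·row C = (1, −2, 3)   [check: −2·121 + 3·81 = 1]
  40 = 40·1 + 0   → remainder 0, stop. gcd = 1 (last nonzero row D).
The gcd is 1, so 81 is invertible mod 121. The last nonzero row gives −2·121 + 3·81 = 1, so t = 3. So 81^(−1) ≡ 3 (mod 121). Verify: 81 · 3 = 243 ≡ 1 (mod 121). ✓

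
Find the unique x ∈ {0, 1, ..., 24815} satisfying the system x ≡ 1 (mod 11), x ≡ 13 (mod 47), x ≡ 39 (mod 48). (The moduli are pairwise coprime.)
x ≡ 23607 (mod 24816); the representative in [0, 24816) is 23607

The moduli 11, 47, 48 are pairwise coprime, so by the CRT there is a unique solution mod 11·47·48 = 24816.
Solve by successive substitution. Start with x ≡ 1 (mod 11).
  Combine with x ≡ 13 (mod 47): write x = 1 + 11·t and require 1 + 11·t ≡ 13 (mod 47), i.e. 11·t ≡ 13 − 1 ≡ 12 (mod 47). Since 11^(−1) ≡ 30 (mod 47), t ≡ 30·12 ≡ 31 (mod 47). So x ≡ 1 + 11·31 = 342 (mod 517).
  Combine with x ≡ 39 (mod 48): write x = 342 + 517·t and require 342 + 517·t ≡ 39 (mod 48), i.e. 517·t ≡ 39 − 342 ≡ 33 (mod 48). Since 517^(−1) ≡ 13 (mod 48) (517 ≡ 37 (mod 48)), t ≡ 13·33 ≡ 45 (mod 48). So x ≡ 342 + 517·45 = 23607 (mod 24816).
Unique solution in [0, 24816): x = 23607.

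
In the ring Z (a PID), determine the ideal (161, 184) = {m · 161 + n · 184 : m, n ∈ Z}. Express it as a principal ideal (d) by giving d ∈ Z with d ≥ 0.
(161, 184) = (23); d = 23

In the PID Z, (a, b) is generated by gcd(a, b). Compute gcd(184, 161) with the extended Euclidean algorithm, tracking rows (r, s, t) with s·184 + t·161 = r:
  row A: (184, 1, 0)   [1·184 + 0·161 = 184]
  row B: (161, 0, 1)   [0·184 + 1·161 = 161]
  184 = 1·161 + 23   → row C = row A − 1·row B = (23, 1, −1)   [check: 1·184 − 1·161 = 23]
  161 = 7·23 + 0   → remainder 0, stop. gcd = 23 (last nonzero row C).
So gcd(161, 184) = 23, with Bézout identity 1·184 − 1·161 = 23. Containment (⊇): the Bézout identity exhibits 23 as an element of (161, 184), giving (23) ⊆ (161, 184). Containment (⊆): since 23 | 161 and 23 | 184 (161 = 23·7, 184 = 23·8), every Z-linear combination of 161 and 184 is divisible by 23, so (161, 184) ⊆ (23). Therefore (161, 184) = (23), d = 23.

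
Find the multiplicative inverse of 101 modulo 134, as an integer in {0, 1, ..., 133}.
Apply the extended Euclidean algorithm to (134, 101), tracking rows (r, s, t) with s·134 + t·101 = r. Each division r_prev = q·r_cur + r_new produces the new row as (previous row) − q·(current row):
  row A: (134, 1, 0)   [1·134 + 0·101 = 134]
  row B: (101, 0, 1)   [0·134 + 1·101 = 101]
  134 = 1·101 + 33   → row C = row A − 1·row B = (33, 1, −1)   [check: 1·134 − 1·101 = 33]
  101 = 3·33 + 2   → row D = row B − 3·row C = (2, −3, 4)   [check: −3·134 + 4·101 = 2]
  33 = 16·2 + 1   → row E = row C − 16·row D = (1, 49, −65)   [check: 49·134 − 65·101 = 1]
  2 = 2·1 + 0   → remainder 0, stop. gcd = 1 (last nonzero row E).
The gcd is 1, so 101 is invertible mod 134. The last nonzero row gives 49·134 − 65·101 = 1, so t = −65. So 101^(−1) ≡ −65 ≡ 69 (mod 134). Verify: 101 · 69 = 6969 ≡ 1 (mod 134). ✓

Final answer: 101^(−1) ≡ 69 (mod 134)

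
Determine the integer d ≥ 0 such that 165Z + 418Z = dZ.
(165, 418) = (11); d = 11

In the PID Z, (a, b) is generated by gcd(a, b). Compute gcd(418, 165) with the extended Euclidean algorithm, tracking rows (r, s, t) with s·418 + t·165 = r:
  row A: (418, 1, 0)   [1·418 + 0·165 = 418]
  row B: (165, 0, 1)   [0·418 + 1·165 = 165]
  418 = 2·165 + 88   → row C = row A − 2·row B = (88, 1, −2)   [check: 1·418 − 2·165 = 88]
  165 = 1·88 + 77   → row D = row B − 1·row C = (77, −1, 3)   [check: −1·418 + 3·165 = 77]
  88 = 1·77 + 11   → row E = row C − 1·row D = (11, 2, −5)   [check: 2·418 − 5·165 = 11]
  77 = 7·11 + 0   → remainder 0, stop. gcd = 11 (last nonzero row E).
So gcd(165, 418) = 11, with Bézout identity 2·418 − 5·165 = 11. Containment (⊇): the Bézout identity exhibits 11 as an element of (165, 418), giving (11) ⊆ (165, 418). Containment (⊆): since 11 | 165 and 11 | 418 (165 = 11·15, 418 = 11·38), every Z-linear combination of 165 and 418 is divisible by 11, so (165, 418) ⊆ (11). Therefore (165, 418) = (11), d = 11.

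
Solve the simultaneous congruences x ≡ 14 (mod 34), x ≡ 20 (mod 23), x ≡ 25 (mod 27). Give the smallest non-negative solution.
The moduli 34, 23, 27 are pairwise coprime, so by the CRT there is a unique solution mod 34·23·27 = 21114.
Solve by successive substitution. Start with x ≡ 14 (mod 34).
  Combine with x ≡ 20 (mod 23): write x = 14 + 34·t and require 14 + 34·t ≡ 20 (mod 23), i.e. 34·t ≡ 20 − 14 ≡ 6 (mod 23). Since 34^(−1) ≡ 21 (mod 23) (34 ≡ 11 (mod 23)), t ≡ 21·6 ≡ 11 (mod 23). So x ≡ 14 + 34·11 = 388 (mod 782).
  Combine with x ≡ 25 (mod 27): write x = 388 + 782·t and require 388 + 782·t ≡ 25 (mod 27), i.e. 782·t ≡ 25 − 388 ≡ 15 (mod 27). Since 782^(−1) ≡ 26 (mod 27) (782 ≡ 26 (mod 27)), t ≡ 26·15 ≡ 12 (mod 27). So x ≡ 388 + 782·12 = 9772 (mod 21114).
Unique solution in [0, 21114): x = 9772.

Final answer: x ≡ 9772 (mod 21114); the representative in [0, 21114) is 9772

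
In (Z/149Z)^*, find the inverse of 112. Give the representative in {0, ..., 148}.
Apply the extended Euclidean algorithm to (149, 112), tracking rows (r, s, t) with s·149 + t·112 = r. Each division r_prev = q·r_cur + r_new produces the new row as (previous row) − q·(current row):
  row A: (149, 1, 0)   [1·149 + 0·112 = 149]
  row B: (112, 0, 1)   [0·149 + 1·112 = 112]
  149 = 1·112 + 37   → row C = row A − 1·row B = (37, 1, −1)   [check: 1·149 − 1·112 = 37]
  112 = 3·37 + 1   → row D = row B − 3·row C = (1, −3, 4)   [check: −3·149 + 4·112 = 1]
  37 = 37·1 + 0   → remainder 0, stop. gcd = 1 (last nonzero row D).
The gcd is 1, so 112 is invertible mod 149. The last nonzero row gives −3·149 + 4·112 = 1, so t = 4. So 112^(−1) ≡ 4 (mod 149). Verify: 112 · 4 = 448 ≡ 1 (mod 149). ✓

Final answer: 112^(−1) ≡ 4 (mod 149)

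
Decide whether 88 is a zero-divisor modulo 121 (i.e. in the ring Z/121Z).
YES

gcd(88, 121) = 11 > 1, so 88 is not a unit in Z/121Z. In Z/nZ every nonzero non-unit is a zero-divisor: explicitly, take b = 121/gcd = 11 ≠ 0 (mod 121); then 88·11 = 968 = 8·121, i.e. 88·11 ≡ 0 (mod 121). So 88 is a zero-divisor.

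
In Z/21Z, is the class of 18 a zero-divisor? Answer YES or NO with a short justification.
gcd(18, 21) = 3 > 1, so 18 is not a unit in Z/21Z. In Z/nZ every nonzero non-unit is a zero-divisor: explicitly, take b = 21/gcd = 7 ≠ 0 (mod 21); then 18·7 = 126 = 6·21, i.e. 18·7 ≡ 0 (mod 21). So 18 is a zero-divisor.

Final answer: YES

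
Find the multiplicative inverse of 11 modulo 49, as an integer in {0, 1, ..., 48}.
Apply the extended Euclidean algorithm to (49, 11), tracking rows (r, s, t) with s·49 + t·11 = r. Each division r_prev = q·r_cur + r_new produces the new row as (previous row) − q·(current row):
  row A: (49, 1, 0)   [1·49 + 0·11 = 49]
  row B: (11, 0, 1)   [0·49 + 1·11 = 11]
  49 = 4·11 + 5   → row C = row A − 4·row B = (5, 1, −4)   [check: 1·49 − 4·11 = 5]
  11 = 2·5 + 1   → row D = row B − 2·row C = (1, −2, 9)   [check: −2·49 + 9·11 = 1]
  5 = 5·1 + 0   → remainder 0, stop. gcd = 1 (last nonzero row D).
The gcd is 1, so 11 is invertible mod 49. The last nonzero row gives −2·49 + 9·11 = 1, so t = 9. So 11^(−1) ≡ 9 (mod 49). Verify: 11 · 9 = 99 ≡ 1 (mod 49). ✓

Final answer: 11^(−1) ≡ 9 (mod 49)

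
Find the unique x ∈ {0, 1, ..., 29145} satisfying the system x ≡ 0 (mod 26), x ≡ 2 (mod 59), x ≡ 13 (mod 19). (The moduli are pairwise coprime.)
The moduli 26, 59, 19 are pairwise coprime, so by the CRT there is a unique solution mod 26·59·19 = 29146.
Solve by successive substitution. Start with x ≡ 0 (mod 26).
  Combine with x ≡ 2 (mod 59): write x = 26·t and require 26·t ≡ 2 (mod 59). Since 26^(−1) ≡ 25 (mod 59), t ≡ 25·2 ≡ 50 (mod 59). So x ≡ 26·50 = 1300 (mod 1534).
  Combine with x ≡ 13 (mod 19): write x = 1300 + 1534·t and require 1300 + 1534·t ≡ 13 (mod 19), i.e. 1534·t ≡ 13 − 1300 ≡ 5 (mod 19). Since 1534^(−1) ≡ 15 (mod 19) (1534 ≡ 14 (mod 19)), t ≡ 15·5 ≡ 18 (mod 19). So x ≡ 1300 + 1534·18 = 28912 (mod 29146).
Unique solution in [0, 29146): x = 28912.

Final answer: x ≡ 28912 (mod 29146); the representative in [0, 29146) is 28912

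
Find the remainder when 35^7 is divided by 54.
Use repeated squaring. Binary(7) = 111. Walk through the bits of the exponent 7 left-to-right: at each bit after the leading one, square the running value, then multiply by 35 if the bit is 1 (always reducing mod 54):
  bit 1 = 1 (leading): start with 35.
  bit 2 = 1: square 35^2 = 1225 ≡ 37; bit is 1, so multiply 37·35 = 1295 ≡ 53 (mod 54).
  bit 3 = 1: square 53^2 = 2809 ≡ 1; bit is 1, so multiply 1·35 = 35 (mod 54).
Final value: 35^7 ≡ 35 (mod 54).

Final answer: 35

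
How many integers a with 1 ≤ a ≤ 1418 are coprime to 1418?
The number of a ∈ {1, ..., 1418} with gcd(a, 1418) = 1 is by definition Euler's totient φ(1418). φ is multiplicative, with φ(p^e) = p^e − p^(e−1). Factorise 1418 = 2 · 709. Then
  φ(1418) = (2 − 1) · (709 − 1) = 1 · 708 = 708.
So there are 708 such integers.

Final answer: 708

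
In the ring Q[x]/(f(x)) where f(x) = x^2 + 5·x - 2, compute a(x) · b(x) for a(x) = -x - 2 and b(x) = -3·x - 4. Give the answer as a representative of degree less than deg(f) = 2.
First multiply in Q[x] without reducing: a · b = 3·x^2 + 10·x + 8. Now divide by f(x) = x^2 + 5·x - 2, eliminating the leading term at each step:
  leading term 3·x^2: subtract (3)·f(x) = 3·x^2 + 15·x - 6, leaving 14 - 5·x
The degree is now < 2, so this is the remainder. Hence a · b ≡ 14 - 5·x in Q[x]/(f).

Final answer: a · b ≡ 14 - 5·x (mod f(x))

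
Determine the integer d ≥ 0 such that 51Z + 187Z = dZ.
In the PID Z, (a, b) is generated by gcd(a, b). Compute gcd(187, 51) with the extended Euclidean algorithm, tracking rows (r, s, t) with s·187 + t·51 = r:
  row A: (187, 1, 0)   [1·187 + 0·51 = 187]
  row B: (51, 0, 1)   [0·187 + 1·51 = 51]
  187 = 3·51 + 34   → row C = row A − 3·row B = (34, 1, −3)   [check: 1·187 − 3·51 = 34]
  51 = 1·34 + 17   → row D = row B − 1·row C = (17, −1, 4)   [check: −1·187 + 4·51 = 17]
  34 = 2·17 + 0   → remainder 0, stop. gcd = 17 (last nonzero row D).
So gcd(51, 187) = 17, with Bézout identity −1·187 + 4·51 = 17. Containment (⊇): the Bézout identity exhibits 17 as an element of (51, 187), giving (17) ⊆ (51, 187). Containment (⊆): since 17 | 51 and 17 | 187 (51 = 17·3, 187 = 17·11), every Z-linear combination of 51 and 187 is divisible by 17, so (51, 187) ⊆ (17). Therefore (51, 187) = (17), d = 17.

Final answer: (51, 187) = (17); d = 17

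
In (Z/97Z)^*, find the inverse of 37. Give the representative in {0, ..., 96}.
Apply the extended Euclidean algorithm to (97, 37), tracking rows (r, s, t) with s·97 + t·37 = r. Each division r_prev = q·r_cur + r_new produces the new row as (previous row) − q·(current row):
  row A: (97, 1, 0)   [1·97 + 0·37 = 97]
  row B: (37, 0, 1)   [0·97 + 1·37 = 37]
  97 = 2·37 + 23   → row C = row A − 2·row B = (23, 1, −2)   [check: 1·97 − 2·37 = 23]
  37 = 1·23 + 14   → row D = row B − 1·row C = (14, −1, 3)   [check: −1·97 + 3·37 = 14]
  23 = 1·14 + 9   → row E = row C − 1·row D = (9, 2, −5)   [check: 2·97 − 5·37 = 9]
  14 = 1·9 + 5   → row F = row D − 1·row E = (5, −3, 8)   [check: −3·97 + 8·37 = 5]
  9 = 1·5 + 4   → row G = row E − 1·row F = (4, 5, −13)   [check: 5·97 − 13·37 = 4]
  5 = 1·4 + 1   → row H = row F − 1·row G = (1, −8, 21)   [check: −8·97 + 21·37 = 1]
  4 = 4·1 + 0   → remainder 0, stop. gcd = 1 (last nonzero row H).
The gcd is 1, so 37 is invertible mod 97. The last nonzero row gives −8·97 + 21·37 = 1, so t = 21. So 37^(−1) ≡ 21 (mod 97). Verify: 37 · 21 = 777 ≡ 1 (mod 97). ✓

Final answer: 37^(−1) ≡ 21 (mod 97)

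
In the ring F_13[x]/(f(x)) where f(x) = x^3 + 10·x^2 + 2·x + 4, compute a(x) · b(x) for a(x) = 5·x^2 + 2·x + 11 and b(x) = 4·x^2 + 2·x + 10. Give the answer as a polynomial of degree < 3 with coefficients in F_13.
a · b ≡ 6·x^2 + x + 6 (mod f(x))

Multiply as integer polynomials: a · b = 20·x^4 + 18·x^3 + 98·x^2 + 42·x + 110. Reducing coefficients mod 13: a · b ≡ 7·x^4 + 5·x^3 + 7·x^2 + 3·x + 6. Now divide by f(x) = x^3 + 10·x^2 + 2·x + 4 in F_13[x], eliminating the leading term at each step:
  leading term 7·x^4: subtract (7·x)·f(x) = 7·x^4 + 5·x^3 + x^2 + 2·x, leaving 6·x^2 + x + 6 (coefficients mod 13)
The degree is now < 3, so this is the remainder. Hence a · b ≡ 6·x^2 + x + 6 in F_13[x]/(f).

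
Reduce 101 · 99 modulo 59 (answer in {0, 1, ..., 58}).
Reduce the factors first: 101 ≡ 42, 99 ≡ 40 (mod 59), so 101 · 99 ≡ 42 · 40 (mod 59). 42 · 40 = 1680. Dividing by 59: 1680 = 28·59 + 28. So (101 · 99) mod 59 = 28.

Final answer: 28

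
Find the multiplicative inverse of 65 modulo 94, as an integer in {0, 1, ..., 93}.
Apply the extended Euclidean algorithm to (94, 65), tracking rows (r, s, t) with s·94 + t·65 = r. Each division r_prev = q·r_cur + r_new produces the new row as (previous row) − q·(current row):
  row A: (94, 1, 0)   [1·94 + 0·65 = 94]
  row B: (65, 0, 1)   [0·94 + 1·65 = 65]
  94 = 1·65 + 29   → row C = row A − 1·row B = (29, 1, −1)   [check: 1·94 − 1·65 = 29]
  65 = 2·29 + 7   → row D = row B − 2·row C = (7, −2, 3)   [check: −2·94 + 3·65 = 7]
  29 = 4·7 + 1   → row E = row C − 4·row D = (1, 9, −13)   [check: 9·94 − 13·65 = 1]
  7 = 7·1 + 0   → remainder 0, stop. gcd = 1 (last nonzero row E).
The gcd is 1, so 65 is invertible mod 94. The last nonzero row gives 9·94 − 13·65 = 1, so t = −13. So 65^(−1) ≡ −13 ≡ 81 (mod 94). Verify: 65 · 81 = 5265 ≡ 1 (mod 94). ✓

Final answer: 65^(−1) ≡ 81 (mod 94)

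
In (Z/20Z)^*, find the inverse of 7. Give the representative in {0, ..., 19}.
Apply the extended Euclidean algorithm to (20, 7), tracking rows (r, s, t) with s·20 + t·7 = r. Each division r_prev = q·r_cur + r_new produces the new row as (previous row) − q·(current row):
  row A: (20, 1, 0)   [1·20 + 0·7 = 20]
  row B: (7, 0, 1)   [0·20 + 1·7 = 7]
  20 = 2·7 + 6   → row C = row A − 2·row B = (6, 1, −2)   [check: 1·20 − 2·7 = 6]
  7 = 1·6 + 1   → row D = row B − 1·row C = (1, −1, 3)   [check: −1·20 + 3·7 = 1]
  6 = 6·1 + 0   → remainder 0, stop. gcd = 1 (last nonzero row D).
The gcd is 1, so 7 is invertible mod 20. The last nonzero row gives −1·20 + 3·7 = 1, so t = 3. So 7^(−1) ≡ 3 (mod 20). Verify: 7 · 3 = 21 ≡ 1 (mod 20). ✓

Final answer: 7^(−1) ≡ 3 (mod 20)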